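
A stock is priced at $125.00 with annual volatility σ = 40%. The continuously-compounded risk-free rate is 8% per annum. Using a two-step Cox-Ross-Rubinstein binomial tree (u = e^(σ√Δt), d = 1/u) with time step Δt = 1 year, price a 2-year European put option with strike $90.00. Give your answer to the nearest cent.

CRR parameters: u = e^(σ√Δt) = e^(0.4·√1) = 1.4918, d = 1/u = 0.6703
Per-period rate: rΔt = 0.08·1 = 0.08, so R = e^0.08 = 1.0833
Risk-neutral probability p = (e^0.08 − 0.6703)/(1.4918 − 0.6703) = 0.4130/0.8215 = 0.5027
Terminal stock prices: S_uu = 278.2, S_ud = 125, S_dd = 56.17
Terminal payoffs (K − S): max(-188.2, 0) = 0, max(-35, 0) = 0, max(33.83, 0) = 33.83
Node u (S = 186.5): V_u = e^(−0.08)·[0.5027·0.0000 + 0.4973·0.0000] = 0.0000
Node d (S = 83.79): V_d = e^(−0.08)·[0.5027·0.0000 + 0.4973·33.8339] = 15.5321
Node 0 (S = 125): V_0 = e^(−0.08)·[0.5027·0.0000 + 0.4973·15.5321] = 7.1303

$7.13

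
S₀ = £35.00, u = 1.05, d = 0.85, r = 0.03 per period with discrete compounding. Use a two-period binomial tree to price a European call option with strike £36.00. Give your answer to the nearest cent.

£1.98

Risk-neutral probability p = (1 + 0.03 − 0.85)/(1.05 − 0.85) = 0.1800/0.2000 = 0.9000
Terminal stock prices: S_uu = 38.59, S_ud = 31.24, S_dd = 25.29
Terminal payoffs (S − K): max(2.587, 0) = 2.587, max(-4.762, 0) = 0, max(-10.71, 0) = 0
Node u (S = 36.75): V_u = 1/1.03·[0.9000·2.5875 + 0.1000·0.0000] = 2.2609
Node d (S = 29.75): V_d = 1/1.03·[0.9000·0.0000 + 0.1000·0.0000] = 0.0000
Node 0 (S = 35): V_0 = 1/1.03·[0.9000·2.2609 + 0.1000·0.0000] = 1.9756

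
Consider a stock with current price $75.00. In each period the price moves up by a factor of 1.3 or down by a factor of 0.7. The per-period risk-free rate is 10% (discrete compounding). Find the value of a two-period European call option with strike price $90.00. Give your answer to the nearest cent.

$13.50

Risk-neutral probability p = (1 + 0.1 − 0.7)/(1.3 − 0.7) = 0.4000/0.6000 = 0.6667
Terminal stock prices: S_uu = 126.8, S_ud = 68.25, S_dd = 36.75
Terminal payoffs (S − K): max(36.75, 0) = 36.75, max(-21.75, 0) = 0, max(-53.25, 0) = 0
Node u (S = 97.5): V_u = 1/1.1·[0.6667·36.7500 + 0.3333·0.0000] = 22.2727
Node d (S = 52.5): V_d = 1/1.1·[0.6667·0.0000 + 0.3333·0.0000] = 0.0000
Node 0 (S = 75): V_0 = 1/1.1·[0.6667·22.2727 + 0.3333·0.0000] = 13.4986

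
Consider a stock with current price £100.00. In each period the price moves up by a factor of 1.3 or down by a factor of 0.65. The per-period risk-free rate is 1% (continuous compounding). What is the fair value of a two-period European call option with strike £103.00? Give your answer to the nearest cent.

£19.85

Risk-neutral probability p = (e^0.01 − 0.65)/(1.3 − 0.65) = 0.3601/0.6500 = 0.5539
Terminal stock prices: S_uu = 169, S_ud = 84.5, S_dd = 42.25
Terminal payoffs (S − K): max(66, 0) = 66, max(-18.5, 0) = 0, max(-60.75, 0) = 0
Node u (S = 130): V_u = e^(−0.01)·[0.5539·66.0000 + 0.4461·0.0000] = 36.1952
Node d (S = 65): V_d = e^(−0.01)·[0.5539·0.0000 + 0.4461·0.0000] = 0.0000
Node 0 (S = 100): V_0 = e^(−0.01)·[0.5539·36.1952 + 0.4461·0.0000] = 19.8499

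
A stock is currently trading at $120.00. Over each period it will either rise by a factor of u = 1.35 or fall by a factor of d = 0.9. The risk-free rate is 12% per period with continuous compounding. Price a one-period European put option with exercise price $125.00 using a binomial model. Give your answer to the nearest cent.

$7.46

Risk-neutral probability p = (e^0.12 − 0.9)/(1.35 − 0.9) = 0.2275/0.4500 = 0.5055
Terminal stock prices: S_u = 162, S_d = 108
Terminal payoffs (K − S): max(-37, 0) = 0, max(17, 0) = 17
Node 0 (S = 120): V_0 = e^(−0.12)·[0.5055·0.0000 + 0.4945·17.0000] = 7.4552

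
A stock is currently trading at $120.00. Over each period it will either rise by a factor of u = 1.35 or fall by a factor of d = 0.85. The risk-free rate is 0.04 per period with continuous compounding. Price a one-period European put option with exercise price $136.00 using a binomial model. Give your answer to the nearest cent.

Risk-neutral probability p = (e^0.04 − 0.85)/(1.35 − 0.85) = 0.1908/0.5000 = 0.3816
Terminal stock prices: S_u = 162, S_d = 102
Terminal payoffs (K − S): max(-26, 0) = 0, max(34, 0) = 34
Node 0 (S = 120): V_0 = e^(−0.04)·[0.3816·0.0000 + 0.6184·34.0000] = 20.2005

$20.20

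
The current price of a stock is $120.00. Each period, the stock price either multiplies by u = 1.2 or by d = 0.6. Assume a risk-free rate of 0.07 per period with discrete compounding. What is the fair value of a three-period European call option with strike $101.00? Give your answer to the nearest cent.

Risk-neutral probability p = (1 + 0.07 − 0.6)/(1.2 − 0.6) = 0.4700/0.6000 = 0.7833
Terminal stock prices: S_uuu = 207.4, S_uud = 103.7, S_udd = 51.84, S_ddd = 25.92
Terminal payoffs (S − K): max(106.4, 0) = 106.4, max(2.68, 0) = 2.68, max(-49.16, 0) = 0, max(-75.08, 0) = 0
Node uu (S = 172.8): V_uu = 1/1.07·[0.7833·106.3600 + 0.2167·2.6800] = 78.4075
Node ud (S = 86.4): V_ud = 1/1.07·[0.7833·2.6800 + 0.2167·0.0000] = 1.9620
Node dd (S = 43.2): V_dd = 1/1.07·[0.7833·0.0000 + 0.2167·0.0000] = 0.0000
Node u (S = 144): V_u = 1/1.07·[0.7833·78.4075 + 0.2167·1.9620] = 57.7984
Node d (S = 72): V_d = 1/1.07·[0.7833·1.9620 + 0.2167·0.0000] = 1.4364
Node 0 (S = 120): V_0 = 1/1.07·[0.7833·57.7984 + 0.2167·1.4364] = 42.6043

$42.60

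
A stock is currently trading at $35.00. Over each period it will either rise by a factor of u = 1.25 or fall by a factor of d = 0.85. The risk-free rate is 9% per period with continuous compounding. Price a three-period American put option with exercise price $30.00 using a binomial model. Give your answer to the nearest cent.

Risk-neutral probability p = (e^0.09 − 0.85)/(1.25 − 0.85) = 0.2442/0.4000 = 0.6104
Terminal stock prices: S_uuu = 68.36, S_uud = 46.48, S_udd = 31.61, S_ddd = 21.49
Terminal payoffs (K − S): max(-38.36, 0) = 0, max(-16.48, 0) = 0, max(-1.609, 0) = 0, max(8.506, 0) = 8.506
Node uu (S = 54.69): continuation = e^(−0.09)·[0.6104·0.0000 + 0.3896·0.0000] = 0.0000; exercise value = 0.0000 ≤ continuation, so V_uu = 0.0000
Node ud (S = 37.19): continuation = e^(−0.09)·[0.6104·0.0000 + 0.3896·0.0000] = 0.0000; exercise value = 0.0000 ≤ continuation, so V_ud = 0.0000
Node dd (S = 25.29): continuation = e^(−0.09)·[0.6104·0.0000 + 0.3896·8.5056] = 3.0283; exercise value = 4.7125 > continuation, so V_dd = 4.7125 (exercise)
Node u (S = 43.75): continuation = e^(−0.09)·[0.6104·0.0000 + 0.3896·0.0000] = 0.0000; exercise value = 0.0000 ≤ continuation, so V_u = 0.0000
Node d (S = 29.75): continuation = e^(−0.09)·[0.6104·0.0000 + 0.3896·4.7125] = 1.6778; exercise value = 0.2500 ≤ continuation, so V_d = 1.6778
Node 0 (S = 35): continuation = e^(−0.09)·[0.6104·0.0000 + 0.3896·1.6778] = 0.5974; exercise value = 0.0000 ≤ continuation, so V_0 = 0.5974

$0.60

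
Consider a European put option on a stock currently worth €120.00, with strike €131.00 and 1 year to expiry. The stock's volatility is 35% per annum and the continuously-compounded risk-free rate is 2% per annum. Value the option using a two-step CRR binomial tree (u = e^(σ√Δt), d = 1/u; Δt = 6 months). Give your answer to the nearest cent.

€21.98

CRR parameters: u = e^(σ√Δt) = e^(0.35·√0.5) = 1.2808, d = 1/u = 0.7808
Per-period rate: rΔt = 0.02·0.5 = 0.01, so R = e^0.01 = 1.0101
Risk-neutral probability p = (e^0.01 − 0.7808)/(1.2808 − 0.7808) = 0.2293/0.5000 = 0.4585
Terminal stock prices: S_uu = 196.9, S_ud = 120, S_dd = 73.15
Terminal payoffs (K − S): max(-65.85, 0) = 0, max(11, 0) = 11, max(57.85, 0) = 57.85
Node u (S = 153.7): V_u = e^(−0.01)·[0.4585·0.0000 + 0.5415·11.0000] = 5.8968
Node d (S = 93.69): V_d = e^(−0.01)·[0.4585·11.0000 + 0.5415·57.8496] = 36.0053
Node 0 (S = 120): V_0 = e^(−0.01)·[0.4585·5.8968 + 0.5415·36.0053] = 21.9784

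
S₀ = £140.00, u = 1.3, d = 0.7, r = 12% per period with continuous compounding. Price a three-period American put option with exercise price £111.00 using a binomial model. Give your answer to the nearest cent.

Risk-neutral probability p = (e^0.12 − 0.7)/(1.3 − 0.7) = 0.4275/0.6000 = 0.7125
Terminal stock prices: S_uuu = 307.6, S_uud = 165.6, S_udd = 89.18, S_ddd = 48.02
Terminal payoffs (K − S): max(-196.6, 0) = 0, max(-54.62, 0) = 0, max(21.82, 0) = 21.82, max(62.98, 0) = 62.98
Node uu (S = 236.6): continuation = e^(−0.12)·[0.7125·0.0000 + 0.2875·0.0000] = 0.0000; exercise value = 0.0000 ≤ continuation, so V_uu = 0.0000
Node ud (S = 127.4): continuation = e^(−0.12)·[0.7125·0.0000 + 0.2875·21.8200] = 5.5640; exercise value = 0.0000 ≤ continuation, so V_ud = 5.5640
Node dd (S = 68.6): continuation = e^(−0.12)·[0.7125·21.8200 + 0.2875·62.9800] = 29.8482; exercise value = 42.4000 > continuation, so V_dd = 42.4000 (exercise)
Node u (S = 182): continuation = e^(−0.12)·[0.7125·0.0000 + 0.2875·5.5640] = 1.4188; exercise value = 0.0000 ≤ continuation, so V_u = 1.4188
Node d (S = 98): continuation = e^(−0.12)·[0.7125·5.5640 + 0.2875·42.4000] = 14.3278; exercise value = 13.0000 ≤ continuation, so V_d = 14.3278
Node 0 (S = 140): continuation = e^(−0.12)·[0.7125·1.4188 + 0.2875·14.3278] = 4.5501; exercise value = 0.0000 ≤ continuation, so V_0 = 4.5501

£4.55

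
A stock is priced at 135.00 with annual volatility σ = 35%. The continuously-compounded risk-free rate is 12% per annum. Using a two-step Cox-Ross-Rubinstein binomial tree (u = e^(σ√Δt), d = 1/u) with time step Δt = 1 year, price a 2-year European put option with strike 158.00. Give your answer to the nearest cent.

CRR parameters: u = e^(σ√Δt) = e^(0.35·√1) = 1.4191, d = 1/u = 0.7047
Per-period rate: rΔt = 0.12·1 = 0.12, so R = e^0.12 = 1.1275
Risk-neutral probability p = (e^0.12 − 0.7047)/(1.4191 − 0.7047) = 0.4228/0.7144 = 0.5919
Terminal stock prices: S_uu = 271.9, S_ud = 135, S_dd = 67.04
Terminal payoffs (K − S): max(-113.9, 0) = 0, max(23, 0) = 23, max(90.96, 0) = 90.96
Node u (S = 191.6): V_u = e^(−0.12)·[0.5919·0.0000 + 0.4081·23.0000] = 8.3258
Node d (S = 95.13): V_d = e^(−0.12)·[0.5919·23.0000 + 0.4081·90.9610] = 45.0005
Node 0 (S = 135): V_0 = e^(−0.12)·[0.5919·8.3258 + 0.4081·45.0005] = 20.6603

20.66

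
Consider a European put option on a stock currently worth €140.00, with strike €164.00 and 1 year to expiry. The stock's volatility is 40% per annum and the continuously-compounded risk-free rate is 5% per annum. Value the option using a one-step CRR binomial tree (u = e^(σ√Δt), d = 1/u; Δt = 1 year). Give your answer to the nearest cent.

CRR parameters: u = e^(σ√Δt) = e^(0.4·√1) = 1.4918, d = 1/u = 0.6703
Per-period rate: rΔt = 0.05·1 = 0.05, so R = e^0.05 = 1.0513
Risk-neutral probability p = (e^0.05 − 0.6703)/(1.4918 − 0.6703) = 0.3810/0.8215 = 0.4637
Terminal stock prices: S_u = 208.9, S_d = 93.84
Terminal payoffs (K − S): max(-44.86, 0) = 0, max(70.16, 0) = 70.16
Node 0 (S = 140): V_0 = e^(−0.05)·[0.4637·0.0000 + 0.5363·70.1552] = 35.7877

€35.79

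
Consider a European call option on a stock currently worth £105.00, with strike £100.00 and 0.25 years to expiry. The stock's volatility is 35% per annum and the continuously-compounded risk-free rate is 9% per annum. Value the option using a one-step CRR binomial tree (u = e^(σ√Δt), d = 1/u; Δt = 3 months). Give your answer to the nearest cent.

CRR parameters: u = e^(σ√Δt) = e^(0.35·√0.25) = 1.1912, d = 1/u = 0.8395
Per-period rate: rΔt = 0.09·0.25 = 0.0225, so R = e^0.0225 = 1.0228
Risk-neutral probability p = (e^0.0225 − 0.8395)/(1.1912 − 0.8395) = 0.1833/0.3518 = 0.5210
Terminal stock prices: S_u = 125.1, S_d = 88.14
Terminal payoffs (S − K): max(25.08, 0) = 25.08, max(-11.86, 0) = 0
Node 0 (S = 105): V_0 = e^(−0.0225)·[0.5210·25.0809 + 0.4790·0.0000] = 12.7775

£12.78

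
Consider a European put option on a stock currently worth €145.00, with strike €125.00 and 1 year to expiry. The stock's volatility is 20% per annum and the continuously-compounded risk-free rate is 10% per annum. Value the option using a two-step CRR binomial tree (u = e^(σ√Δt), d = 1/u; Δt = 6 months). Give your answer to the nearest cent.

CRR parameters: u = e^(σ√Δt) = e^(0.2·√0.5) = 1.1519, d = 1/u = 0.8681
Per-period rate: rΔt = 0.1·0.5 = 0.05, so R = e^0.05 = 1.0513
Risk-neutral probability p = (e^0.05 − 0.8681)/(1.1519 − 0.8681) = 0.1831/0.2838 = 0.6454
Terminal stock prices: S_uu = 192.4, S_ud = 145, S_dd = 109.3
Terminal payoffs (K − S): max(-67.4, 0) = 0, max(-20, 0) = 0, max(15.72, 0) = 15.72
Node u (S = 167): V_u = e^(−0.05)·[0.6454·0.0000 + 0.3546·0.0000] = 0.0000
Node d (S = 125.9): V_d = e^(−0.05)·[0.6454·0.0000 + 0.3546·15.7224] = 5.3037
Node 0 (S = 145): V_0 = e^(−0.05)·[0.6454·0.0000 + 0.3546·5.3037] = 1.7891

€1.79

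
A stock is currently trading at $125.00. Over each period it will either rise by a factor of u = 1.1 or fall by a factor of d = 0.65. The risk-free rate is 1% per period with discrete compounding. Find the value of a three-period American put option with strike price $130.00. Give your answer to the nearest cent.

Risk-neutral probability p = (1 + 0.01 − 0.65)/(1.1 − 0.65) = 0.3600/0.4500 = 0.8000
Terminal stock prices: S_uuu = 166.4, S_uud = 98.31, S_udd = 58.09, S_ddd = 34.33
Terminal payoffs (K − S): max(-36.38, 0) = 0, max(31.69, 0) = 31.69, max(71.91, 0) = 71.91, max(95.67, 0) = 95.67
Node uu (S = 151.3): continuation = 1/1.01·[0.8000·0.0000 + 0.2000·31.6875] = 6.2748; exercise value = 0.0000 ≤ continuation, so V_uu = 6.2748
Node ud (S = 89.38): continuation = 1/1.01·[0.8000·31.6875 + 0.2000·71.9062] = 39.3379; exercise value = 40.6250 > continuation, so V_ud = 40.6250 (exercise)
Node dd (S = 52.81): continuation = 1/1.01·[0.8000·71.9062 + 0.2000·95.6719] = 75.9004; exercise value = 77.1875 > continuation, so V_dd = 77.1875 (exercise)
Node u (S = 137.5): continuation = 1/1.01·[0.8000·6.2748 + 0.2000·40.6250] = 13.0147; exercise value = 0.0000 ≤ continuation, so V_u = 13.0147
Node d (S = 81.25): continuation = 1/1.01·[0.8000·40.6250 + 0.2000·77.1875] = 47.4629; exercise value = 48.7500 > continuation, so V_d = 48.7500 (exercise)
Node 0 (S = 125): continuation = 1/1.01·[0.8000·13.0147 + 0.2000·48.7500] = 19.9621; exercise value = 5.0000 ≤ continuation, so V_0 = 19.9621

$19.96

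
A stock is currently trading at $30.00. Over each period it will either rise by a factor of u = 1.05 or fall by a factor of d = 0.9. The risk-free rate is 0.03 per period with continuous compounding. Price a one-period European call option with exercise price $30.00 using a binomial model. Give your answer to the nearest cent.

Risk-neutral probability p = (e^0.03 − 0.9)/(1.05 − 0.9) = 0.1305/0.1500 = 0.8697
Terminal stock prices: S_u = 31.5, S_d = 27
Terminal payoffs (S − K): max(1.5, 0) = 1.5, max(-3, 0) = 0
Node 0 (S = 30): V_0 = e^(−0.03)·[0.8697·1.5000 + 0.1303·0.0000] = 1.2660

$1.27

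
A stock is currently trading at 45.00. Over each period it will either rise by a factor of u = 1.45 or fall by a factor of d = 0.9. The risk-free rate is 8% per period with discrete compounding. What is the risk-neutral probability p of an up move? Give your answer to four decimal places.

p = 0.3273

Risk-neutral probability p = (1 + 0.08 − 0.9)/(1.45 − 0.9) = 0.1800/0.5500 = 0.3273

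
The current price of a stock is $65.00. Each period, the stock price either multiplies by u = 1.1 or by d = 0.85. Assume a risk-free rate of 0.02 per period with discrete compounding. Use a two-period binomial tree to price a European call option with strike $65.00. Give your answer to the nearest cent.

Risk-neutral probability p = (1 + 0.02 − 0.85)/(1.1 − 0.85) = 0.1700/0.2500 = 0.6800
Terminal stock prices: S_uu = 78.65, S_ud = 60.77, S_dd = 46.96
Terminal payoffs (S − K): max(13.65, 0) = 13.65, max(-4.225, 0) = 0, max(-18.04, 0) = 0
Node u (S = 71.5): V_u = 1/1.02·[0.6800·13.6500 + 0.3200·0.0000] = 9.1000
Node d (S = 55.25): V_d = 1/1.02·[0.6800·0.0000 + 0.3200·0.0000] = 0.0000
Node 0 (S = 65): V_0 = 1/1.02·[0.6800·9.1000 + 0.3200·0.0000] = 6.0667

$6.07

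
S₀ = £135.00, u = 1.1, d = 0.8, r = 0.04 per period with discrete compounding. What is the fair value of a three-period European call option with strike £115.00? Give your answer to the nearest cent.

Risk-neutral probability p = (1 + 0.04 − 0.8)/(1.1 − 0.8) = 0.2400/0.3000 = 0.8000
Terminal stock prices: S_uuu = 179.7, S_uud = 130.7, S_udd = 95.04, S_ddd = 69.12
Terminal payoffs (S − K): max(64.69, 0) = 64.69, max(15.68, 0) = 15.68, max(-19.96, 0) = 0, max(-45.88, 0) = 0
Node uu (S = 163.4): V_uu = 1/1.04·[0.8000·64.6850 + 0.2000·15.6800] = 52.7731
Node ud (S = 118.8): V_ud = 1/1.04·[0.8000·15.6800 + 0.2000·0.0000] = 12.0615
Node dd (S = 86.4): V_dd = 1/1.04·[0.8000·0.0000 + 0.2000·0.0000] = 0.0000
Node u (S = 148.5): V_u = 1/1.04·[0.8000·52.7731 + 0.2000·12.0615] = 42.9142
Node d (S = 108): V_d = 1/1.04·[0.8000·12.0615 + 0.2000·0.0000] = 9.2781
Node 0 (S = 135): V_0 = 1/1.04·[0.8000·42.9142 + 0.2000·9.2781] = 34.7952

£34.80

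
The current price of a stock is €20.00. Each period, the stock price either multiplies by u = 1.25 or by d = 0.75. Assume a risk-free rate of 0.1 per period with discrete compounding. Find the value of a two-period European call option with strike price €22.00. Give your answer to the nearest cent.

€3.75

Risk-neutral probability p = (1 + 0.1 − 0.75)/(1.25 − 0.75) = 0.3500/0.5000 = 0.7000
Terminal stock prices: S_uu = 31.25, S_ud = 18.75, S_dd = 11.25
Terminal payoffs (S − K): max(9.25, 0) = 9.25, max(-3.25, 0) = 0, max(-10.75, 0) = 0
Node u (S = 25): V_u = 1/1.1·[0.7000·9.2500 + 0.3000·0.0000] = 5.8864
Node d (S = 15): V_d = 1/1.1·[0.7000·0.0000 + 0.3000·0.0000] = 0.0000
Node 0 (S = 20): V_0 = 1/1.1·[0.7000·5.8864 + 0.3000·0.0000] = 3.7459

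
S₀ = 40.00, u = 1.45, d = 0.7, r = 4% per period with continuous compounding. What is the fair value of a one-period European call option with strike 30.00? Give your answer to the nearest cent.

12.22

Risk-neutral probability p = (e^0.04 − 0.7)/(1.45 − 0.7) = 0.3408/0.7500 = 0.4544
Terminal stock prices: S_u = 58, S_d = 28
Terminal payoffs (S − K): max(28, 0) = 28, max(-2, 0) = 0
Node 0 (S = 40): V_0 = e^(−0.04)·[0.4544·28.0000 + 0.5456·0.0000] = 12.2247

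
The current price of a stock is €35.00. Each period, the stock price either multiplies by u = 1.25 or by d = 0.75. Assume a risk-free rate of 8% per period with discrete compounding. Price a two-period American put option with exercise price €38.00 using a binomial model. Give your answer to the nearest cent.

Risk-neutral probability p = (1 + 0.08 − 0.75)/(1.25 − 0.75) = 0.3300/0.5000 = 0.6600
Terminal stock prices: S_uu = 54.69, S_ud = 32.81, S_dd = 19.69
Terminal payoffs (K − S): max(-16.69, 0) = 0, max(5.188, 0) = 5.188, max(18.31, 0) = 18.31
Node u (S = 43.75): continuation = 1/1.08·[0.6600·0.0000 + 0.3400·5.1875] = 1.6331; exercise value = 0.0000 ≤ continuation, so V_u = 1.6331
Node d (S = 26.25): continuation = 1/1.08·[0.6600·5.1875 + 0.3400·18.3125] = 8.9352; exercise value = 11.7500 > continuation, so V_d = 11.7500 (exercise)
Node 0 (S = 35): continuation = 1/1.08·[0.6600·1.6331 + 0.3400·11.7500] = 4.6971; exercise value = 3.0000 ≤ continuation, so V_0 = 4.6971

€4.70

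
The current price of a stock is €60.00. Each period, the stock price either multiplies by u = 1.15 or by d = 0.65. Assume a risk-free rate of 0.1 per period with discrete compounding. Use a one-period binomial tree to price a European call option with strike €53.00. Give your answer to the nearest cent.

Risk-neutral probability p = (1 + 0.1 − 0.65)/(1.15 − 0.65) = 0.4500/0.5000 = 0.9000
Terminal stock prices: S_u = 69, S_d = 39
Terminal payoffs (S − K): max(16, 0) = 16, max(-14, 0) = 0
Node 0 (S = 60): V_0 = 1/1.1·[0.9000·16.0000 + 0.1000·0.0000] = 13.0909

€13.09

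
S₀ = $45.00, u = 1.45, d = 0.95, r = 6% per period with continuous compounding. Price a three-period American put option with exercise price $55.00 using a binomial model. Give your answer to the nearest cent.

Risk-neutral probability p = (e^0.06 − 0.95)/(1.45 − 0.95) = 0.1118/0.5000 = 0.2237
Terminal stock prices: S_uuu = 137.2, S_uud = 89.88, S_udd = 58.89, S_ddd = 38.58
Terminal payoffs (K − S): max(-82.19, 0) = 0, max(-34.88, 0) = 0, max(-3.888, 0) = 0, max(16.42, 0) = 16.42
Node uu (S = 94.61): continuation = e^(−0.06)·[0.2237·0.0000 + 0.7763·0.0000] = 0.0000; exercise value = 0.0000 ≤ continuation, so V_uu = 0.0000
Node ud (S = 61.99): continuation = e^(−0.06)·[0.2237·0.0000 + 0.7763·0.0000] = 0.0000; exercise value = 0.0000 ≤ continuation, so V_ud = 0.0000
Node dd (S = 40.61): continuation = e^(−0.06)·[0.2237·0.0000 + 0.7763·16.4181] = 12.0036; exercise value = 14.3875 > continuation, so V_dd = 14.3875 (exercise)
Node u (S = 65.25): continuation = e^(−0.06)·[0.2237·0.0000 + 0.7763·0.0000] = 0.0000; exercise value = 0.0000 ≤ continuation, so V_u = 0.0000
Node d (S = 42.75): continuation = e^(−0.06)·[0.2237·0.0000 + 0.7763·14.3875] = 10.5189; exercise value = 12.2500 > continuation, so V_d = 12.2500 (exercise)
Node 0 (S = 45): continuation = e^(−0.06)·[0.2237·0.0000 + 0.7763·12.2500] = 8.9562; exercise value = 10.0000 > continuation, so V_0 = 10.0000 (exercise)

$10.00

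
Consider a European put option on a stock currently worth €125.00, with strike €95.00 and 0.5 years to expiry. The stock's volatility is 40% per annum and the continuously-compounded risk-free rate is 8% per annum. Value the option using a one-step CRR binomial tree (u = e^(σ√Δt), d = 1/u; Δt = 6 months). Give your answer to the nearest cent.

€0.38

CRR parameters: u = e^(σ√Δt) = e^(0.4·√0.5) = 1.3269, d = 1/u = 0.7536
Per-period rate: rΔt = 0.08·0.5 = 0.04, so R = e^0.04 = 1.0408
Risk-neutral probability p = (e^0.04 − 0.7536)/(1.3269 − 0.7536) = 0.2872/0.5733 = 0.5009
Terminal stock prices: S_u = 165.9, S_d = 94.2
Terminal payoffs (K − S): max(-70.86, 0) = 0, max(0.7952, 0) = 0.7952
Node 0 (S = 125): V_0 = e^(−0.04)·[0.5009·0.0000 + 0.4991·0.7952] = 0.3813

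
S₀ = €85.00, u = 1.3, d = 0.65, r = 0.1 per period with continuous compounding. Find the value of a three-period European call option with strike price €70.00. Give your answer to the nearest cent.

€37.33

Risk-neutral probability p = (e^0.1 − 0.65)/(1.3 − 0.65) = 0.4552/0.6500 = 0.7003
Terminal stock prices: S_uuu = 186.7, S_uud = 93.37, S_udd = 46.69, S_ddd = 23.34
Terminal payoffs (S − K): max(116.7, 0) = 116.7, max(23.37, 0) = 23.37, max(-23.31, 0) = 0, max(-46.66, 0) = 0
Node uu (S = 143.7): V_uu = e^(−0.1)·[0.7003·116.7450 + 0.2997·23.3725] = 80.3114
Node ud (S = 71.83): V_ud = e^(−0.1)·[0.7003·23.3725 + 0.2997·0.0000] = 14.8094
Node dd (S = 35.91): V_dd = e^(−0.1)·[0.7003·0.0000 + 0.2997·0.0000] = 0.0000
Node u (S = 110.5): V_u = e^(−0.1)·[0.7003·80.3114 + 0.2997·14.8094] = 54.9037
Node d (S = 55.25): V_d = e^(−0.1)·[0.7003·14.8094 + 0.2997·0.0000] = 9.3836
Node 0 (S = 85): V_0 = e^(−0.1)·[0.7003·54.9037 + 0.2997·9.3836] = 37.3333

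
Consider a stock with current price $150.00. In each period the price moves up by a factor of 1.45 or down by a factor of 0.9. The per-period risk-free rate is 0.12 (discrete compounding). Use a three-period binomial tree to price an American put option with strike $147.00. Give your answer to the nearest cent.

Risk-neutral probability p = (1 + 0.12 − 0.9)/(1.45 − 0.9) = 0.2200/0.5500 = 0.4000
Terminal stock prices: S_uuu = 457.3, S_uud = 283.8, S_udd = 176.2, S_ddd = 109.4
Terminal payoffs (K − S): max(-310.3, 0) = 0, max(-136.8, 0) = 0, max(-29.18, 0) = 0, max(37.65, 0) = 37.65
Node uu (S = 315.4): continuation = 1/1.12·[0.4000·0.0000 + 0.6000·0.0000] = 0.0000; exercise value = 0.0000 ≤ continuation, so V_uu = 0.0000
Node ud (S = 195.8): continuation = 1/1.12·[0.4000·0.0000 + 0.6000·0.0000] = 0.0000; exercise value = 0.0000 ≤ continuation, so V_ud = 0.0000
Node dd (S = 121.5): continuation = 1/1.12·[0.4000·0.0000 + 0.6000·37.6500] = 20.1696; exercise value = 25.5000 > continuation, so V_dd = 25.5000 (exercise)
Node u (S = 217.5): continuation = 1/1.12·[0.4000·0.0000 + 0.6000·0.0000] = 0.0000; exercise value = 0.0000 ≤ continuation, so V_u = 0.0000
Node d (S = 135): continuation = 1/1.12·[0.4000·0.0000 + 0.6000·25.5000] = 13.6607; exercise value = 12.0000 ≤ continuation, so V_d = 13.6607
Node 0 (S = 150): continuation = 1/1.12·[0.4000·0.0000 + 0.6000·13.6607] = 7.3182; exercise value = 0.0000 ≤ continuation, so V_0 = 7.3182

$7.32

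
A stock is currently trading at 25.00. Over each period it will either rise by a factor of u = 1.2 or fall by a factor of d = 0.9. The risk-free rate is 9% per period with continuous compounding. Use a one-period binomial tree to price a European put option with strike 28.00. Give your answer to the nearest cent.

Risk-neutral probability p = (e^0.09 − 0.9)/(1.2 − 0.9) = 0.1942/0.3000 = 0.6472
Terminal stock prices: S_u = 30, S_d = 22.5
Terminal payoffs (K − S): max(-2, 0) = 0, max(5.5, 0) = 5.5
Node 0 (S = 25): V_0 = e^(−0.09)·[0.6472·0.0000 + 0.3528·5.5000] = 1.7732

1.77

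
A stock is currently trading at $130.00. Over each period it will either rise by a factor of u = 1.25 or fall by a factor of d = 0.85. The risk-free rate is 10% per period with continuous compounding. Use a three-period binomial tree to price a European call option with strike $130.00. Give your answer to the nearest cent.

$37.80

Risk-neutral probability p = (e^0.1 − 0.85)/(1.25 − 0.85) = 0.2552/0.4000 = 0.6379
Terminal stock prices: S_uuu = 253.9, S_uud = 172.7, S_udd = 117.4, S_ddd = 79.84
Terminal payoffs (S − K): max(123.9, 0) = 123.9, max(42.66, 0) = 42.66, max(-12.59, 0) = 0, max(-50.16, 0) = 0
Node uu (S = 203.1): V_uu = e^(−0.1)·[0.6379·123.9062 + 0.3621·42.6562] = 85.4961
Node ud (S = 138.1): V_ud = e^(−0.1)·[0.6379·42.6562 + 0.3621·0.0000] = 24.6221
Node dd (S = 93.92): V_dd = e^(−0.1)·[0.6379·0.0000 + 0.3621·0.0000] = 0.0000
Node u (S = 162.5): V_u = e^(−0.1)·[0.6379·85.4961 + 0.3621·24.6221] = 57.4167
Node d (S = 110.5): V_d = e^(−0.1)·[0.6379·24.6221 + 0.3621·0.0000] = 14.2124
Node 0 (S = 130): V_0 = e^(−0.1)·[0.6379·57.4167 + 0.3621·14.2124] = 37.7983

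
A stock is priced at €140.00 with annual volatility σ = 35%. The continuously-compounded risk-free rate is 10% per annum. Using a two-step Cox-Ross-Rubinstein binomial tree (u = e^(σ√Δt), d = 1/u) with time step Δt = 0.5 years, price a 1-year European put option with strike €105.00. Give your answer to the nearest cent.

€3.75

CRR parameters: u = e^(σ√Δt) = e^(0.35·√0.5) = 1.2808, d = 1/u = 0.7808
Per-period rate: rΔt = 0.1·0.5 = 0.05, so R = e^0.05 = 1.0513
Risk-neutral probability p = (e^0.05 − 0.7808)/(1.2808 − 0.7808) = 0.2705/0.5000 = 0.5410
Terminal stock prices: S_uu = 229.7, S_ud = 140, S_dd = 85.34
Terminal payoffs (K − S): max(-124.7, 0) = 0, max(-35, 0) = 0, max(19.66, 0) = 19.66
Node u (S = 179.3): V_u = e^(−0.05)·[0.5410·0.0000 + 0.4590·0.0000] = 0.0000
Node d (S = 109.3): V_d = e^(−0.05)·[0.5410·0.0000 + 0.4590·19.6579] = 8.5834
Node 0 (S = 140): V_0 = e^(−0.05)·[0.5410·0.0000 + 0.4590·8.5834] = 3.7478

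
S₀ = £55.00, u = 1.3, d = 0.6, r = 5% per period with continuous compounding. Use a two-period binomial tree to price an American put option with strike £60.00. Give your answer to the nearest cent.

£12.67

Risk-neutral probability p = (e^0.05 − 0.6)/(1.3 − 0.6) = 0.4513/0.7000 = 0.6447
Terminal stock prices: S_uu = 92.95, S_ud = 42.9, S_dd = 19.8
Terminal payoffs (K − S): max(-32.95, 0) = 0, max(17.1, 0) = 17.1, max(40.2, 0) = 40.2
Node u (S = 71.5): continuation = e^(−0.05)·[0.6447·0.0000 + 0.3553·17.1000] = 5.7798; exercise value = 0.0000 ≤ continuation, so V_u = 5.7798
Node d (S = 33): continuation = e^(−0.05)·[0.6447·17.1000 + 0.3553·40.2000] = 24.0738; exercise value = 27.0000 > continuation, so V_d = 27.0000 (exercise)
Node 0 (S = 55): continuation = e^(−0.05)·[0.6447·5.7798 + 0.3553·27.0000] = 12.6703; exercise value = 5.0000 ≤ continuation, so V_0 = 12.6703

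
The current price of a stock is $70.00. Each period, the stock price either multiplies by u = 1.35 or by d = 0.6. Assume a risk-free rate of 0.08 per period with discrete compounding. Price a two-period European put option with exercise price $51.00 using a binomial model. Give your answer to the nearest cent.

$2.87

Risk-neutral probability p = (1 + 0.08 − 0.6)/(1.35 − 0.6) = 0.4800/0.7500 = 0.6400
Terminal stock prices: S_uu = 127.6, S_ud = 56.7, S_dd = 25.2
Terminal payoffs (K − S): max(-76.58, 0) = 0, max(-5.7, 0) = 0, max(25.8, 0) = 25.8
Node u (S = 94.5): V_u = 1/1.08·[0.6400·0.0000 + 0.3600·0.0000] = 0.0000
Node d (S = 42): V_d = 1/1.08·[0.6400·0.0000 + 0.3600·25.8000] = 8.6000
Node 0 (S = 70): V_0 = 1/1.08·[0.6400·0.0000 + 0.3600·8.6000] = 2.8667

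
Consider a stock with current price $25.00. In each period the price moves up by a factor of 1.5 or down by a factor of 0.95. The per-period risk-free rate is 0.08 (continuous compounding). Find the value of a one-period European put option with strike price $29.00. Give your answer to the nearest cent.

$3.67

Risk-neutral probability p = (e^0.08 − 0.95)/(1.5 − 0.95) = 0.1333/0.5500 = 0.2423
Terminal stock prices: S_u = 37.5, S_d = 23.75
Terminal payoffs (K − S): max(-8.5, 0) = 0, max(5.25, 0) = 5.25
Node 0 (S = 25): V_0 = e^(−0.08)·[0.2423·0.0000 + 0.7577·5.2500] = 3.6719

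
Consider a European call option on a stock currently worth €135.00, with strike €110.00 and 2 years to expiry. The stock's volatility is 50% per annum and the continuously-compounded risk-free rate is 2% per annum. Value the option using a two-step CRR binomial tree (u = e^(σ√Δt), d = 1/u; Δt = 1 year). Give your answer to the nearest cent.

CRR parameters: u = e^(σ√Δt) = e^(0.5·√1) = 1.6487, d = 1/u = 0.6065
Per-period rate: rΔt = 0.02·1 = 0.02, so R = e^0.02 = 1.0202
Risk-neutral probability p = (e^0.02 − 0.6065)/(1.6487 − 0.6065) = 0.4137/1.0422 = 0.3969
Terminal stock prices: S_uu = 367, S_ud = 135, S_dd = 49.66
Terminal payoffs (S − K): max(257, 0) = 257, max(25, 0) = 25, max(-60.34, 0) = 0
Node u (S = 222.6): V_u = e^(−0.02)·[0.3969·256.9680 + 0.6031·25.0000] = 114.7555
Node d (S = 81.88): V_d = e^(−0.02)·[0.3969·25.0000 + 0.6031·0.0000] = 9.7266
Node 0 (S = 135): V_0 = e^(−0.02)·[0.3969·114.7555 + 0.6031·9.7266] = 50.3970

€50.40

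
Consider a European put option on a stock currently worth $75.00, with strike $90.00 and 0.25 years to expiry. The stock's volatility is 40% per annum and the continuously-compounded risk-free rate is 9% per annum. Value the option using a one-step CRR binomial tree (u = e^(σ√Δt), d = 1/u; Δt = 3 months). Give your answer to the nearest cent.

$13.79

CRR parameters: u = e^(σ√Δt) = e^(0.4·√0.25) = 1.2214, d = 1/u = 0.8187
Per-period rate: rΔt = 0.09·0.25 = 0.0225, so R = e^0.0225 = 1.0228
Risk-neutral probability p = (e^0.0225 − 0.8187)/(1.2214 − 0.8187) = 0.2040/0.4027 = 0.5067
Terminal stock prices: S_u = 91.61, S_d = 61.4
Terminal payoffs (K − S): max(-1.605, 0) = 0, max(28.6, 0) = 28.6
Node 0 (S = 75): V_0 = e^(−0.0225)·[0.5067·0.0000 + 0.4933·28.5952] = 13.7928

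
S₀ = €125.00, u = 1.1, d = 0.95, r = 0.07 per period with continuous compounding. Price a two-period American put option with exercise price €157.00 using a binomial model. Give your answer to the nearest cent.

Risk-neutral probability p = (e^0.07 − 0.95)/(1.1 − 0.95) = 0.1225/0.1500 = 0.8167
Terminal stock prices: S_uu = 151.3, S_ud = 130.6, S_dd = 112.8
Terminal payoffs (K − S): max(5.75, 0) = 5.75, max(26.38, 0) = 26.38, max(44.19, 0) = 44.19
Node u (S = 137.5): continuation = e^(−0.07)·[0.8167·5.7500 + 0.1833·26.3750] = 8.8858; exercise value = 19.5000 > continuation, so V_u = 19.5000 (exercise)
Node d (S = 118.8): continuation = e^(−0.07)·[0.8167·26.3750 + 0.1833·44.1875] = 27.6358; exercise value = 38.2500 > continuation, so V_d = 38.2500 (exercise)
Node 0 (S = 125): continuation = e^(−0.07)·[0.8167·19.5000 + 0.1833·38.2500] = 21.3858; exercise value = 32.0000 > continuation, so V_0 = 32.0000 (exercise)

€32.00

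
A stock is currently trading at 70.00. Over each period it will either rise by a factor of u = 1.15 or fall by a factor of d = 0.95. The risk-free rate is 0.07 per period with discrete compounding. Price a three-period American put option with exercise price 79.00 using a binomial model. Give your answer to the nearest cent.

9.00

Risk-neutral probability p = (1 + 0.07 − 0.95)/(1.15 − 0.95) = 0.1200/0.2000 = 0.6000
Terminal stock prices: S_uuu = 106.5, S_uud = 87.95, S_udd = 72.65, S_ddd = 60.02
Terminal payoffs (K − S): max(-27.46, 0) = 0, max(-8.946, 0) = 0, max(6.349, 0) = 6.349, max(18.98, 0) = 18.98
Node uu (S = 92.57): continuation = 1/1.07·[0.6000·0.0000 + 0.4000·0.0000] = 0.0000; exercise value = 0.0000 ≤ continuation, so V_uu = 0.0000
Node ud (S = 76.47): continuation = 1/1.07·[0.6000·0.0000 + 0.4000·6.3487] = 2.3734; exercise value = 2.5250 > continuation, so V_ud = 2.5250 (exercise)
Node dd (S = 63.17): continuation = 1/1.07·[0.6000·6.3487 + 0.4000·18.9838] = 10.6568; exercise value = 15.8250 > continuation, so V_dd = 15.8250 (exercise)
Node u (S = 80.5): continuation = 1/1.07·[0.6000·0.0000 + 0.4000·2.5250] = 0.9439; exercise value = 0.0000 ≤ continuation, so V_u = 0.9439
Node d (S = 66.5): continuation = 1/1.07·[0.6000·2.5250 + 0.4000·15.8250] = 7.3318; exercise value = 12.5000 > continuation, so V_d = 12.5000 (exercise)
Node 0 (S = 70): continuation = 1/1.07·[0.6000·0.9439 + 0.4000·12.5000] = 5.2022; exercise value = 9.0000 > continuation, so V_0 = 9.0000 (exercise)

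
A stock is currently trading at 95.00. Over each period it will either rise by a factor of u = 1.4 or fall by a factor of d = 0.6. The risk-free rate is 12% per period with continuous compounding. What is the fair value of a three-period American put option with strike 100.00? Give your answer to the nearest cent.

Risk-neutral probability p = (e^0.12 − 0.6)/(1.4 − 0.6) = 0.5275/0.8000 = 0.6594
Terminal stock prices: S_uuu = 260.7, S_uud = 111.7, S_udd = 47.88, S_ddd = 20.52
Terminal payoffs (K − S): max(-160.7, 0) = 0, max(-11.72, 0) = 0, max(52.12, 0) = 52.12, max(79.48, 0) = 79.48
Node uu (S = 186.2): continuation = e^(−0.12)·[0.6594·0.0000 + 0.3406·0.0000] = 0.0000; exercise value = 0.0000 ≤ continuation, so V_uu = 0.0000
Node ud (S = 79.8): continuation = e^(−0.12)·[0.6594·0.0000 + 0.3406·52.1200] = 15.7460; exercise value = 20.2000 > continuation, so V_ud = 20.2000 (exercise)
Node dd (S = 34.2): continuation = e^(−0.12)·[0.6594·52.1200 + 0.3406·79.4800] = 54.4920; exercise value = 65.8000 > continuation, so V_dd = 65.8000 (exercise)
Node u (S = 133): continuation = e^(−0.12)·[0.6594·0.0000 + 0.3406·20.2000] = 6.1026; exercise value = 0.0000 ≤ continuation, so V_u = 6.1026
Node d (S = 57): continuation = e^(−0.12)·[0.6594·20.2000 + 0.3406·65.8000] = 31.6920; exercise value = 43.0000 > continuation, so V_d = 43.0000 (exercise)
Node 0 (S = 95): continuation = e^(−0.12)·[0.6594·6.1026 + 0.3406·43.0000] = 16.5596; exercise value = 5.0000 ≤ continuation, so V_0 = 16.5596

16.56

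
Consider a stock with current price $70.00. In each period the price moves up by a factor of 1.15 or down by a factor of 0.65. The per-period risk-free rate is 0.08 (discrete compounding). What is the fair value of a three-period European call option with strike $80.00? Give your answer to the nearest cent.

Risk-neutral probability p = (1 + 0.08 − 0.65)/(1.15 − 0.65) = 0.4300/0.5000 = 0.8600
Terminal stock prices: S_uuu = 106.5, S_uud = 60.17, S_udd = 34.01, S_ddd = 19.22
Terminal payoffs (S − K): max(26.46, 0) = 26.46, max(-19.83, 0) = 0, max(-45.99, 0) = 0, max(-60.78, 0) = 0
Node uu (S = 92.57): V_uu = 1/1.08·[0.8600·26.4612 + 0.1400·0.0000] = 21.0710
Node ud (S = 52.33): V_ud = 1/1.08·[0.8600·0.0000 + 0.1400·0.0000] = 0.0000
Node dd (S = 29.58): V_dd = 1/1.08·[0.8600·0.0000 + 0.1400·0.0000] = 0.0000
Node u (S = 80.5): V_u = 1/1.08·[0.8600·21.0710 + 0.1400·0.0000] = 16.7788
Node d (S = 45.5): V_d = 1/1.08·[0.8600·0.0000 + 0.1400·0.0000] = 0.0000
Node 0 (S = 70): V_0 = 1/1.08·[0.8600·16.7788 + 0.1400·0.0000] = 13.3609

$13.36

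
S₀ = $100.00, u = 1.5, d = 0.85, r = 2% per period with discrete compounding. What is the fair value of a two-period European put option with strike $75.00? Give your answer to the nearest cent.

$1.44

Risk-neutral probability p = (1 + 0.02 − 0.85)/(1.5 − 0.85) = 0.1700/0.6500 = 0.2615
Terminal stock prices: S_uu = 225, S_ud = 127.5, S_dd = 72.25
Terminal payoffs (K − S): max(-150, 0) = 0, max(-52.5, 0) = 0, max(2.75, 0) = 2.75
Node u (S = 150): V_u = 1/1.02·[0.2615·0.0000 + 0.7385·0.0000] = 0.0000
Node d (S = 85): V_d = 1/1.02·[0.2615·0.0000 + 0.7385·2.7500] = 1.9910
Node 0 (S = 100): V_0 = 1/1.02·[0.2615·0.0000 + 0.7385·1.9910] = 1.4414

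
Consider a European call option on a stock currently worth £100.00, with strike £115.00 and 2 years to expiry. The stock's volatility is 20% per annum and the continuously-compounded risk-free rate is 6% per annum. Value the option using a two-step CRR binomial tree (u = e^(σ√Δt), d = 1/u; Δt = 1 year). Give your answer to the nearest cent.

£11.05

CRR parameters: u = e^(σ√Δt) = e^(0.2·√1) = 1.2214, d = 1/u = 0.8187
Per-period rate: rΔt = 0.06·1 = 0.06, so R = e^0.06 = 1.0618
Risk-neutral probability p = (e^0.06 − 0.8187)/(1.2214 − 0.8187) = 0.2431/0.4027 = 0.6037
Terminal stock prices: S_uu = 149.2, S_ud = 100, S_dd = 67.03
Terminal payoffs (S − K): max(34.18, 0) = 34.18, max(-15, 0) = 0, max(-47.97, 0) = 0
Node u (S = 122.1): V_u = e^(−0.06)·[0.6037·34.1825 + 0.3963·0.0000] = 19.4352
Node d (S = 81.87): V_d = e^(−0.06)·[0.6037·0.0000 + 0.3963·0.0000] = 0.0000
Node 0 (S = 100): V_0 = e^(−0.06)·[0.6037·19.4352 + 0.3963·0.0000] = 11.0503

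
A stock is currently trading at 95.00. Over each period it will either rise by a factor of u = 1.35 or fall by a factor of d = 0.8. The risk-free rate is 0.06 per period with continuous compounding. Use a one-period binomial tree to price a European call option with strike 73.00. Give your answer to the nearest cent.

Risk-neutral probability p = (e^0.06 − 0.8)/(1.35 − 0.8) = 0.2618/0.5500 = 0.4761
Terminal stock prices: S_u = 128.2, S_d = 76
Terminal payoffs (S − K): max(55.25, 0) = 55.25, max(3, 0) = 3
Node 0 (S = 95): V_0 = e^(−0.06)·[0.4761·55.2500 + 0.5239·3.0000] = 26.2512

26.25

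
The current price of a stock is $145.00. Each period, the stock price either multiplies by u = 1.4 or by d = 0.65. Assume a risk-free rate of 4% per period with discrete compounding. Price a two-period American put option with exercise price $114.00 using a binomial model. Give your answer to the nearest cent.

$11.23

Risk-neutral probability p = (1 + 0.04 − 0.65)/(1.4 − 0.65) = 0.3900/0.7500 = 0.5200
Terminal stock prices: S_uu = 284.2, S_ud = 132, S_dd = 61.26
Terminal payoffs (K − S): max(-170.2, 0) = 0, max(-17.95, 0) = 0, max(52.74, 0) = 52.74
Node u (S = 203): continuation = 1/1.04·[0.5200·0.0000 + 0.4800·0.0000] = 0.0000; exercise value = 0.0000 ≤ continuation, so V_u = 0.0000
Node d (S = 94.25): continuation = 1/1.04·[0.5200·0.0000 + 0.4800·52.7375] = 24.3404; exercise value = 19.7500 ≤ continuation, so V_d = 24.3404
Node 0 (S = 145): continuation = 1/1.04·[0.5200·0.0000 + 0.4800·24.3404] = 11.2340; exercise value = 0.0000 ≤ continuation, so V_0 = 11.2340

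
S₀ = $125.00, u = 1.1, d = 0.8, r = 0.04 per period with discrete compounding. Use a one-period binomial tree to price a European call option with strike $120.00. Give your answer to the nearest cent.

Risk-neutral probability p = (1 + 0.04 − 0.8)/(1.1 − 0.8) = 0.2400/0.3000 = 0.8000
Terminal stock prices: S_u = 137.5, S_d = 100
Terminal payoffs (S − K): max(17.5, 0) = 17.5, max(-20, 0) = 0
Node 0 (S = 125): V_0 = 1/1.04·[0.8000·17.5000 + 0.2000·0.0000] = 13.4615

$13.46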